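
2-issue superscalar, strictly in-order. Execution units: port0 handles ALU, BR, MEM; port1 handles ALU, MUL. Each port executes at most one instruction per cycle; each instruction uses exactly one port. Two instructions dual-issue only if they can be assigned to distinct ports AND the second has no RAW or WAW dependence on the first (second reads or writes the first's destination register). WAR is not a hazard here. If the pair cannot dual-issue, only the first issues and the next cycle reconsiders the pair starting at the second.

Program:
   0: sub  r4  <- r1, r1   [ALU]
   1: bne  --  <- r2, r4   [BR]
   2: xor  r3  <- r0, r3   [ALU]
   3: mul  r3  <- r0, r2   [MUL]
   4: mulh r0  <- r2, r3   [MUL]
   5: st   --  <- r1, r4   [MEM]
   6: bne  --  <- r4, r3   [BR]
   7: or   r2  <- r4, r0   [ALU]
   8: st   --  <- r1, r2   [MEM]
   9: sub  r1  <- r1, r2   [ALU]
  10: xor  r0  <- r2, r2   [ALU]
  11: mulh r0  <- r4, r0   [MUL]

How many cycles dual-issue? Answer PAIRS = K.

PAIRS = 4

  cy0 -> i0 (sub) RAW r4
  cy1 -> i1&i2 (bne+xor) 2-wide
  cy2 -> i3 (mul) no-port MUL/MUL
  cy3 -> i4&i5 (mulh+st) 2-wide
  cy4 -> i6&i7 (bne+or) 2-wide
  cy5 -> i8&i9 (st+sub) 2-wide
  cy6 -> i10 (xor) RAW+WAW r0
  cy7 -> i11 (mulh) tail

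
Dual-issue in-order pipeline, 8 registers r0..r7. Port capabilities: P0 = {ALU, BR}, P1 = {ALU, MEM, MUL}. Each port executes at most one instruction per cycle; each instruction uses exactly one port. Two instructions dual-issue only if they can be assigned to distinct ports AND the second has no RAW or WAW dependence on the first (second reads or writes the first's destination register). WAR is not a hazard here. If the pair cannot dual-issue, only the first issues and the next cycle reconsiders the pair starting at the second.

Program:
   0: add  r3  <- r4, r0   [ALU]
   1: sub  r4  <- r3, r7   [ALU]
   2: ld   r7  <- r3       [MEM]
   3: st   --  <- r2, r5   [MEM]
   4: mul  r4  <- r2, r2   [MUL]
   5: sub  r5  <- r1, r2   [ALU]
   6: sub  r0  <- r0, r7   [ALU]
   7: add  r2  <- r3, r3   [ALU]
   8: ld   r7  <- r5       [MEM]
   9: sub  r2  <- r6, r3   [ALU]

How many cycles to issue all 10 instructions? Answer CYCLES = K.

CYCLES = 6

  cy0 -> i0 (add.ALU) RAW r3
  cy1 -> i1+i2 (sub.ALU ld.MEM) pair
  cy2 -> i3 (st.MEM) no-port MEM/MUL
  cy3 -> i4+i5 (mul.MUL sub.ALU) pair
  cy4 -> i6+i7 (sub.ALU add.ALU) pair
  cy5 -> i8+i9 (ld.MEM sub.ALU) pair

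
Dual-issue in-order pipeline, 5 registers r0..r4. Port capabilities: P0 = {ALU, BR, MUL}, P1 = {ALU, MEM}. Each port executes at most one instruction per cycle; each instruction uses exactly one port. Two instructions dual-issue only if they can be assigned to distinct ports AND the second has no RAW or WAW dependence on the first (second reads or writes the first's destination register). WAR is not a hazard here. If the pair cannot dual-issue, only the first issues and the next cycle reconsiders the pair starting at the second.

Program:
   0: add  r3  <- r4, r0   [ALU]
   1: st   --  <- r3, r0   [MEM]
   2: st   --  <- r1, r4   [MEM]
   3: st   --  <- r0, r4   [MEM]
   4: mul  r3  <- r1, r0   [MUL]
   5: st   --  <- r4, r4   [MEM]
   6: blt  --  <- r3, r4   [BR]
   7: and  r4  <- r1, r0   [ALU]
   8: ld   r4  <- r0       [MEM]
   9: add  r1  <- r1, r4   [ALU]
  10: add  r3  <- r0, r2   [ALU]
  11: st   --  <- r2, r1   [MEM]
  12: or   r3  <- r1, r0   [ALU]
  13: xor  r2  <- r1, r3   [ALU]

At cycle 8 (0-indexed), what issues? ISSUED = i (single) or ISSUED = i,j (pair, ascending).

t=0 i0:add.ALU ; RAW r3
t=1 i1:st.MEM ; no-port MEM/MEM
t=2 i2:st.MEM ; no-port MEM/MEM
t=3 i3/i4:st.MEM+mul.MUL ; pair
t=4 i5/i6:st.MEM+blt.BR ; pair
t=5 i7:and.ALU ; WAW r4
t=6 i8:ld.MEM ; RAW r4
t=7 i9/i10:add.ALU+add.ALU ; pair
t=8 i11/i12:st.MEM+or.ALU ; pair
t=9 i13:xor.ALU ; tail

ISSUED = 11,12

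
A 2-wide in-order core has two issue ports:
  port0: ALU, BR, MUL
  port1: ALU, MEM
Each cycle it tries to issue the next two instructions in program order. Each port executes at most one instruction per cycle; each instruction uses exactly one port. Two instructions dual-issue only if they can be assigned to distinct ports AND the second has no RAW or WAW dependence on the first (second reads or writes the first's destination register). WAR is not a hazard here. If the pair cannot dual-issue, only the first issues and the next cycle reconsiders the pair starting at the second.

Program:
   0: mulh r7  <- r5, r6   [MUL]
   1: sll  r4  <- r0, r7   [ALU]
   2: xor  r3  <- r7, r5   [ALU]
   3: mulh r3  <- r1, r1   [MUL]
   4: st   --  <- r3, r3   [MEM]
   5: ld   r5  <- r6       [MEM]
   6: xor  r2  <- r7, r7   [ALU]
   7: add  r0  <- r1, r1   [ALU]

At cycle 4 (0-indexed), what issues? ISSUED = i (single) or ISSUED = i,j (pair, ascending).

ISSUED = 5,6

c0: i0 mulh.MUL  RAW r7
c1: i1/i2 sll.ALU;xor.ALU  pair
c2: i3 mulh.MUL  RAW r3
c3: i4 st.MEM  no-port MEM/MEM
c4: i5/i6 ld.MEM;xor.ALU  pair
c5: i7 add.ALU  tail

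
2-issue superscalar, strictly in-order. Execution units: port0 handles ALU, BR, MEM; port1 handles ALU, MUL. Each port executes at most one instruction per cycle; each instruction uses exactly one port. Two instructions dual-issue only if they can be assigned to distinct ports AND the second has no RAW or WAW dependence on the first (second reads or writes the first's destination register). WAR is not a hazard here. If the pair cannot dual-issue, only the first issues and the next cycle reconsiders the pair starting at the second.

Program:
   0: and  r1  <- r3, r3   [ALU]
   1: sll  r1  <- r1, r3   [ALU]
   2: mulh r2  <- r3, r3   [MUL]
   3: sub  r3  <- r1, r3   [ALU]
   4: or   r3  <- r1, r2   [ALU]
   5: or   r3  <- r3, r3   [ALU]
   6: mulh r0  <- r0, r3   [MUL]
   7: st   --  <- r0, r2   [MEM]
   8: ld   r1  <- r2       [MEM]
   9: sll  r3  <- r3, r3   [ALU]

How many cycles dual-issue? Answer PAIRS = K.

PAIRS = 2

c0: i0 and  RAW+WAW r1
c1: i1+i2 sll;mulh  2-wide
c2: i3 sub  WAW r3
c3: i4 or  RAW+WAW r3
c4: i5 or  RAW r3
c5: i6 mulh  RAW r0
c6: i7 st  no-port MEM/MEM
c7: i8+i9 ld;sll  2-wide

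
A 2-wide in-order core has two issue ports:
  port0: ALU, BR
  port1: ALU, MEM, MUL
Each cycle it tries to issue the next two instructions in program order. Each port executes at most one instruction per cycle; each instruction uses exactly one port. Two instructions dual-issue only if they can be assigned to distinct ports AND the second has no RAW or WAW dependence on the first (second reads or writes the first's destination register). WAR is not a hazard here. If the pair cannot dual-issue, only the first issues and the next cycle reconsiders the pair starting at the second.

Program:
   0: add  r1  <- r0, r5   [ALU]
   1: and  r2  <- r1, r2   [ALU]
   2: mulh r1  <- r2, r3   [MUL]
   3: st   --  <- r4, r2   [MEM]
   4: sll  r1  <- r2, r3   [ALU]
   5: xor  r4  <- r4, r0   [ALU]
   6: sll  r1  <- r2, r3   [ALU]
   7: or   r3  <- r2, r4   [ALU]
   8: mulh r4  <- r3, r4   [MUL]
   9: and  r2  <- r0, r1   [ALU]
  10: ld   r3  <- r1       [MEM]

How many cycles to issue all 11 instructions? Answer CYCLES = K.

c0: i0 add  RAW r1
c1: i1 and  RAW r2
c2: i2 mulh  no-port MUL/MEM
c3: i3&i4 st+sll  2-wide
c4: i5&i6 xor+sll  2-wide
c5: i7 or  RAW r3
c6: i8&i9 mulh+and  2-wide
c7: i10 ld  tail

CYCLES = 8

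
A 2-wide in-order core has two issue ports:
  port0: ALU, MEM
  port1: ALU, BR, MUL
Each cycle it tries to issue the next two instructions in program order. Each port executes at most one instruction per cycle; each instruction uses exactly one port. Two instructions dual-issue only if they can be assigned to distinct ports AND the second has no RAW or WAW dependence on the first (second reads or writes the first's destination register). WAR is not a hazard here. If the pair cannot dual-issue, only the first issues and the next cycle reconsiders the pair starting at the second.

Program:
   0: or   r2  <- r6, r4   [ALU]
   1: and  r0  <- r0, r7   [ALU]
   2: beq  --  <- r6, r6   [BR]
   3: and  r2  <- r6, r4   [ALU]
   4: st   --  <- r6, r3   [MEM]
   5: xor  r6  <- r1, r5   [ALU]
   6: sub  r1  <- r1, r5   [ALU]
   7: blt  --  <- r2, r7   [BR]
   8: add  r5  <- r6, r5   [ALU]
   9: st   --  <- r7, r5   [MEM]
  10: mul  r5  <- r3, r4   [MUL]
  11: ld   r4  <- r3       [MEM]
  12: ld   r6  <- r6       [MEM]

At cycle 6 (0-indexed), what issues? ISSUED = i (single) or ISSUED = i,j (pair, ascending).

[0] i0/i1  or;and  -- 2-wide
[1] i2/i3  beq;and  -- 2-wide
[2] i4/i5  st;xor  -- 2-wide
[3] i6/i7  sub;blt  -- 2-wide
[4] i8  add  -- RAW r5
[5] i9/i10  st;mul  -- 2-wide
[6] i11  ld  -- no-port MEM/MEM
[7] i12  ld  -- tail

ISSUED = 11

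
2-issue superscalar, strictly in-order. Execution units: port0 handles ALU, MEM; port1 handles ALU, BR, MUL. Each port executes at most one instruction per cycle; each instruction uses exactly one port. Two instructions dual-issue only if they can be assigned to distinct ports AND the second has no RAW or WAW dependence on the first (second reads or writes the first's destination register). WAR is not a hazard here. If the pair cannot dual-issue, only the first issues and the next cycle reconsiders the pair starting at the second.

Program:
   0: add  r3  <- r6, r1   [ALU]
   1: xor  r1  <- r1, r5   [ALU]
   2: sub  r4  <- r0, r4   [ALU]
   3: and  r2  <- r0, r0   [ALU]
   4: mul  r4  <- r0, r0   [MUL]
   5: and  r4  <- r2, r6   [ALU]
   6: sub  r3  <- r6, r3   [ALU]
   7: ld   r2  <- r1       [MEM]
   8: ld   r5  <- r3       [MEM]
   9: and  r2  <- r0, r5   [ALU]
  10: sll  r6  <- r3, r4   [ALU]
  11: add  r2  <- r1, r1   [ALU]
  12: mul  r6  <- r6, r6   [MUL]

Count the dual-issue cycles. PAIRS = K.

PAIRS = 5

#0 head=0: add.ALU;xor.ALU i0+i1 2-wide
#1 head=2: sub.ALU;and.ALU i2+i3 2-wide
#2 head=4: mul.MUL i4 WAW r4
#3 head=5: and.ALU;sub.ALU i5+i6 2-wide
#4 head=7: ld.MEM i7 no-port MEM/MEM
#5 head=8: ld.MEM i8 RAW r5
#6 head=9: and.ALU;sll.ALU i9+i10 2-wide
#7 head=11: add.ALU;mul.MUL i11+i12 2-wide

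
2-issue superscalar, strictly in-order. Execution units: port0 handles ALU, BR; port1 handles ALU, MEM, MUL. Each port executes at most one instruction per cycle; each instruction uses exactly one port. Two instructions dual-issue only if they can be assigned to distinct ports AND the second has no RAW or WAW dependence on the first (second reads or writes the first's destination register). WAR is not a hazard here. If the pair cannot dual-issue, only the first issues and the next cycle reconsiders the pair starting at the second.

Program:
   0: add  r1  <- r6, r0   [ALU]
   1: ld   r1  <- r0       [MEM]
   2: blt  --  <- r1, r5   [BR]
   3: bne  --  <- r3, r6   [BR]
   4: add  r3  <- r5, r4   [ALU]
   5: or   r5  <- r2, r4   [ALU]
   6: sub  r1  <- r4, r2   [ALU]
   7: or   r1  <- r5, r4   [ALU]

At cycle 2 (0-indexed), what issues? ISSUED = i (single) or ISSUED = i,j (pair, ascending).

ISSUED = 2

#0 head=0: add i0 WAW r1
#1 head=1: ld i1 RAW r1
#2 head=2: blt i2 no-port BR/BR
#3 head=3: bne;add i3&i4 dual
#4 head=5: or;sub i5&i6 dual
#5 head=7: or i7 tail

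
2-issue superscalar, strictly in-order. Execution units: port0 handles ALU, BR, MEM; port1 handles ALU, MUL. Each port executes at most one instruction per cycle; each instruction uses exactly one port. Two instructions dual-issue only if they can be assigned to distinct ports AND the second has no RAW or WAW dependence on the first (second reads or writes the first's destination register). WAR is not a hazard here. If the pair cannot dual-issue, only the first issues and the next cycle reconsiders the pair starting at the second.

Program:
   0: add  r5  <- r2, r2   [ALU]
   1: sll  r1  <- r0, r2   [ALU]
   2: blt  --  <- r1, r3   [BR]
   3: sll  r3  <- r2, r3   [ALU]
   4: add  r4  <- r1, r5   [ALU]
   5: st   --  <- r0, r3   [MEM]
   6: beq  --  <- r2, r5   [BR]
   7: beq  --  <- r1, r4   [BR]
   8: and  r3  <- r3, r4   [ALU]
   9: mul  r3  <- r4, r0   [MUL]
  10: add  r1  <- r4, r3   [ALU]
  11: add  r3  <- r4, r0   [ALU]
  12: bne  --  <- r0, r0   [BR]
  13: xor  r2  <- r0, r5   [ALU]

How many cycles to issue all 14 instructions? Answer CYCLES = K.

CYCLES = 8

t=0 i0&i1:add.ALU sll.ALU ; 2-wide
t=1 i2&i3:blt.BR sll.ALU ; 2-wide
t=2 i4&i5:add.ALU st.MEM ; 2-wide
t=3 i6:beq.BR ; no-port BR/BR
t=4 i7&i8:beq.BR and.ALU ; 2-wide
t=5 i9:mul.MUL ; RAW r3
t=6 i10&i11:add.ALU add.ALU ; 2-wide
t=7 i12&i13:bne.BR xor.ALU ; 2-wide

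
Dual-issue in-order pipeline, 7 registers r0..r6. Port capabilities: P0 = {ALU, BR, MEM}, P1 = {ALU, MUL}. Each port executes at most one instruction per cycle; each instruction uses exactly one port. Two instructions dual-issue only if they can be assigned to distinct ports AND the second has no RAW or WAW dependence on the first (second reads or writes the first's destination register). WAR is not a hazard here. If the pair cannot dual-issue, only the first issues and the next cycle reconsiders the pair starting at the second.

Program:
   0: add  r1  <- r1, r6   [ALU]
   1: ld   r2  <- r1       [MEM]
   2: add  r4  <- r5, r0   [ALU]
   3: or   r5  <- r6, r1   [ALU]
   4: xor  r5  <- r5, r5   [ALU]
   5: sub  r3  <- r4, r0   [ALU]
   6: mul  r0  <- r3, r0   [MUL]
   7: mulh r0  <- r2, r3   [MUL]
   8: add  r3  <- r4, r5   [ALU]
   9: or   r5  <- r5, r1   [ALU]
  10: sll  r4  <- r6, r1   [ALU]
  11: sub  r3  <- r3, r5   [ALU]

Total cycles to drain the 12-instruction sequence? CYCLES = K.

CYCLES = 8

[0] i0  add.ALU  -- RAW r1
[1] i1&i2  ld.MEM;add.ALU  -- pair
[2] i3  or.ALU  -- RAW+WAW r5
[3] i4&i5  xor.ALU;sub.ALU  -- pair
[4] i6  mul.MUL  -- no-port MUL/MUL
[5] i7&i8  mulh.MUL;add.ALU  -- pair
[6] i9&i10  or.ALU;sll.ALU  -- pair
[7] i11  sub.ALU  -- tail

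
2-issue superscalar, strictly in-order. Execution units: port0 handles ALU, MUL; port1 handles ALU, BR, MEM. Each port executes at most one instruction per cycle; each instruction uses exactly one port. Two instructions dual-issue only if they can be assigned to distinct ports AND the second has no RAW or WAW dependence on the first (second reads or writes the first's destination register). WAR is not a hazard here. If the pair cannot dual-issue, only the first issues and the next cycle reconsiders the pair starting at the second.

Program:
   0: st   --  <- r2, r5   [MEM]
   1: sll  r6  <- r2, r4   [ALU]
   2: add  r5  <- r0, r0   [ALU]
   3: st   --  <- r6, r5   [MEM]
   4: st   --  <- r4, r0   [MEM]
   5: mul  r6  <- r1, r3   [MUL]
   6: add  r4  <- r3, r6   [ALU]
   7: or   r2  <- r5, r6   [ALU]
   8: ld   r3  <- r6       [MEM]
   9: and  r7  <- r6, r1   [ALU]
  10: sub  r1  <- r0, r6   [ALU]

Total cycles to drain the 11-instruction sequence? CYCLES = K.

0. st.MEM+sll.ALU @i0+i1  | pair
1. add.ALU @i2  | RAW r5
2. st.MEM @i3  | no-port MEM/MEM
3. st.MEM+mul.MUL @i4+i5  | pair
4. add.ALU+or.ALU @i6+i7  | pair
5. ld.MEM+and.ALU @i8+i9  | pair
6. sub.ALU @i10  | tail

CYCLES = 7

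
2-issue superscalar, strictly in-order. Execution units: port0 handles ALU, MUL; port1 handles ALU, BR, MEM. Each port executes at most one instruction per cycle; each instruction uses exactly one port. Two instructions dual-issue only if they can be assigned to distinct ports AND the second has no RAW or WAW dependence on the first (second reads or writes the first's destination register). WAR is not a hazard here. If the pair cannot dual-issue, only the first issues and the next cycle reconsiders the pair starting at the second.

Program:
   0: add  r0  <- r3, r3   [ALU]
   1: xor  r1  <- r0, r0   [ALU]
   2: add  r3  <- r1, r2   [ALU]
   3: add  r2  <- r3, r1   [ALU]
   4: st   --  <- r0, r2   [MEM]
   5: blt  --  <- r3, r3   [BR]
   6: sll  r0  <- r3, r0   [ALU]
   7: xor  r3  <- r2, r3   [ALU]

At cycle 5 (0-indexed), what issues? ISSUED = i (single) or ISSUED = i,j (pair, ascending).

ISSUED = 5,6

  cy0 -> i0 (add.ALU) RAW r0
  cy1 -> i1 (xor.ALU) RAW r1
  cy2 -> i2 (add.ALU) RAW r3
  cy3 -> i3 (add.ALU) RAW r2
  cy4 -> i4 (st.MEM) no-port MEM/BR
  cy5 -> i5&i6 (blt.BR+sll.ALU) dual
  cy6 -> i7 (xor.ALU) tail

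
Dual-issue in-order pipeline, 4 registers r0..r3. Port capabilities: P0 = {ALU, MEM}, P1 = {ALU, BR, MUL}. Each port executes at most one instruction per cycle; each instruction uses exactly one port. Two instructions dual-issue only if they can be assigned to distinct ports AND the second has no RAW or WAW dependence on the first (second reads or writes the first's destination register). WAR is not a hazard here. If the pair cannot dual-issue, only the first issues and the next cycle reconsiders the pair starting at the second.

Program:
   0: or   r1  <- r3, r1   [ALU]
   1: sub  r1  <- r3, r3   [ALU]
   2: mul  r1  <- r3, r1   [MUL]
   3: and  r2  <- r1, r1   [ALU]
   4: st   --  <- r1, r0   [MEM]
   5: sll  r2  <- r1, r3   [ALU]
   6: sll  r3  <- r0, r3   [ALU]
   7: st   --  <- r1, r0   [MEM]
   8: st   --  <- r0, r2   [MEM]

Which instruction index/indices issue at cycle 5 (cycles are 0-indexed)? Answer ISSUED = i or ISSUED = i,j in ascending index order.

#0 head=0: or i0 WAW r1
#1 head=1: sub i1 RAW+WAW r1
#2 head=2: mul i2 RAW r1
#3 head=3: and/st i3/i4 dual
#4 head=5: sll/sll i5/i6 dual
#5 head=7: st i7 no-port MEM/MEM
#6 head=8: st i8 tail

ISSUED = 7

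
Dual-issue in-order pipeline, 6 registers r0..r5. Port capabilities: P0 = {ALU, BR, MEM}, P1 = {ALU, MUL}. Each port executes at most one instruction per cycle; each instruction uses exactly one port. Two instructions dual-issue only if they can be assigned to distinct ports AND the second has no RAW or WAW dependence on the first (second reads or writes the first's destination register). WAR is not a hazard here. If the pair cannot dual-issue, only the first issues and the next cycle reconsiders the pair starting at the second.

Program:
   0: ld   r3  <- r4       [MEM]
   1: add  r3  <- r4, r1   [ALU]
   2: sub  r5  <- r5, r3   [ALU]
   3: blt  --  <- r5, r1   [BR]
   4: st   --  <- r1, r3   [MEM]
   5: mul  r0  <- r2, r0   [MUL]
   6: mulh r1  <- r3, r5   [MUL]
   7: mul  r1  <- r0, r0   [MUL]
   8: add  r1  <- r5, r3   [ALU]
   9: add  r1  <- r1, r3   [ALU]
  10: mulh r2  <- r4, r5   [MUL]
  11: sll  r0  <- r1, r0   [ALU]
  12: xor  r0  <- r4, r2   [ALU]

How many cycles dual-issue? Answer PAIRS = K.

  cy0 -> i0 (ld.MEM) WAW r3
  cy1 -> i1 (add.ALU) RAW r3
  cy2 -> i2 (sub.ALU) RAW r5
  cy3 -> i3 (blt.BR) no-port BR/MEM
  cy4 -> i4/i5 (st.MEM+mul.MUL) pair
  cy5 -> i6 (mulh.MUL) no-port MUL/MUL
  cy6 -> i7 (mul.MUL) WAW r1
  cy7 -> i8 (add.ALU) RAW+WAW r1
  cy8 -> i9/i10 (add.ALU+mulh.MUL) pair
  cy9 -> i11 (sll.ALU) WAW r0
  cy10 -> i12 (xor.ALU) tail

PAIRS = 2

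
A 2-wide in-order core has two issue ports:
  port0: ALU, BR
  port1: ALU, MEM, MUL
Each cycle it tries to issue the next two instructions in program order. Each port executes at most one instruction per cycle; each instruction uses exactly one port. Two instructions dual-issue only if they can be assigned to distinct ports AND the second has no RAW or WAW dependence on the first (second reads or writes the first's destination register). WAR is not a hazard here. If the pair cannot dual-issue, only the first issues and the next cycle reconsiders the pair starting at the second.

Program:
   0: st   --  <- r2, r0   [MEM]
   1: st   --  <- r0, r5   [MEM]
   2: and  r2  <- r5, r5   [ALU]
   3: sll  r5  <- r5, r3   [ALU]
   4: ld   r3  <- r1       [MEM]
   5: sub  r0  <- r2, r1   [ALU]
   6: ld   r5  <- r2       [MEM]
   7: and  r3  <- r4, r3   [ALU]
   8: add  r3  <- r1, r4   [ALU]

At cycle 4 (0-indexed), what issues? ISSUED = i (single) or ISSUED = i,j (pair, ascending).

#0 head=0: st i0 no-port MEM/MEM
#1 head=1: st and i1/i2 2-wide
#2 head=3: sll ld i3/i4 2-wide
#3 head=5: sub ld i5/i6 2-wide
#4 head=7: and i7 WAW r3
#5 head=8: add i8 tail

ISSUED = 7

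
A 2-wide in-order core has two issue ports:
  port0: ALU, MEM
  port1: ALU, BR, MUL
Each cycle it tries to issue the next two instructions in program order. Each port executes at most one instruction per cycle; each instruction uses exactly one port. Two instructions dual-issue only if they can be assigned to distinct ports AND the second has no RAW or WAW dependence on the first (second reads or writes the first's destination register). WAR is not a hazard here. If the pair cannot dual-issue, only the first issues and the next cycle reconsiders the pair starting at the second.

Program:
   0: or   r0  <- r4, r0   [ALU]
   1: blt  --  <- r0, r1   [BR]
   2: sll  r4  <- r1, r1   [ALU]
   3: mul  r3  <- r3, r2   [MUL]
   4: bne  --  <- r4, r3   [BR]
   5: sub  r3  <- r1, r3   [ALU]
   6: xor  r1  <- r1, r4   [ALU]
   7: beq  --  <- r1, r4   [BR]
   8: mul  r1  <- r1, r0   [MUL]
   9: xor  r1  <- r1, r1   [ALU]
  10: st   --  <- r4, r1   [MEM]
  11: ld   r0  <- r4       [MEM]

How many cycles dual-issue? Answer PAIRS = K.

PAIRS = 2

#0 head=0: or.ALU i0 RAW r0
#1 head=1: blt.BR sll.ALU i1,i2 2-wide
#2 head=3: mul.MUL i3 no-port MUL/BR
#3 head=4: bne.BR sub.ALU i4,i5 2-wide
#4 head=6: xor.ALU i6 RAW r1
#5 head=7: beq.BR i7 no-port BR/MUL
#6 head=8: mul.MUL i8 RAW+WAW r1
#7 head=9: xor.ALU i9 RAW r1
#8 head=10: st.MEM i10 no-port MEM/MEM
#9 head=11: ld.MEM i11 tail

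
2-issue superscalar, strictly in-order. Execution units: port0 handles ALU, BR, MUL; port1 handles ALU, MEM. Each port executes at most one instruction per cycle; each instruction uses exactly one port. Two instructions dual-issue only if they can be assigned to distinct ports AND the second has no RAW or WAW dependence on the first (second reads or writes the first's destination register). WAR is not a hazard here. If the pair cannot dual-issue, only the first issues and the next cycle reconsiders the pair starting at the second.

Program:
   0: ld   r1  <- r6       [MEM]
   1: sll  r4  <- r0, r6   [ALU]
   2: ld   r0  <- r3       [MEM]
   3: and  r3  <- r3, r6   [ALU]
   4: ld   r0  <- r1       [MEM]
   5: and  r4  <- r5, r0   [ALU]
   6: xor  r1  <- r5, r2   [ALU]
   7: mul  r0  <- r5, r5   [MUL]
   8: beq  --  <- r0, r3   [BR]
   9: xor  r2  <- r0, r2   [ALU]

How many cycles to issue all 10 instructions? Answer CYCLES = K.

#0 head=0: ld+sll i0/i1 pair
#1 head=2: ld+and i2/i3 pair
#2 head=4: ld i4 RAW r0
#3 head=5: and+xor i5/i6 pair
#4 head=7: mul i7 no-port MUL/BR
#5 head=8: beq+xor i8/i9 pair

CYCLES = 6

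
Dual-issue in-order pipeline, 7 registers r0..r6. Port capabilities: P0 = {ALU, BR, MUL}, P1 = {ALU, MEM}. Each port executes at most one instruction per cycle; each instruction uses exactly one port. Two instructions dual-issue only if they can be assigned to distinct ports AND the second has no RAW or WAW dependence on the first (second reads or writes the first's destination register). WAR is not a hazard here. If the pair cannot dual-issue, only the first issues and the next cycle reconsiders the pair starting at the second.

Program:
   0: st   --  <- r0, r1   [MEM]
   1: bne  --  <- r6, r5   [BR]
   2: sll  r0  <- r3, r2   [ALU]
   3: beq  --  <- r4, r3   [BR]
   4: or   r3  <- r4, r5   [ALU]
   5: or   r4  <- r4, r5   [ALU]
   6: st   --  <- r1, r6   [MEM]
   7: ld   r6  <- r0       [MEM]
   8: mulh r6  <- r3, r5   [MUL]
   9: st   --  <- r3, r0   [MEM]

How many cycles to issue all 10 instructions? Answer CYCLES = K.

#0 head=0: st.MEM bne.BR i0+i1 pair
#1 head=2: sll.ALU beq.BR i2+i3 pair
#2 head=4: or.ALU or.ALU i4+i5 pair
#3 head=6: st.MEM i6 no-port MEM/MEM
#4 head=7: ld.MEM i7 WAW r6
#5 head=8: mulh.MUL st.MEM i8+i9 pair

CYCLES = 6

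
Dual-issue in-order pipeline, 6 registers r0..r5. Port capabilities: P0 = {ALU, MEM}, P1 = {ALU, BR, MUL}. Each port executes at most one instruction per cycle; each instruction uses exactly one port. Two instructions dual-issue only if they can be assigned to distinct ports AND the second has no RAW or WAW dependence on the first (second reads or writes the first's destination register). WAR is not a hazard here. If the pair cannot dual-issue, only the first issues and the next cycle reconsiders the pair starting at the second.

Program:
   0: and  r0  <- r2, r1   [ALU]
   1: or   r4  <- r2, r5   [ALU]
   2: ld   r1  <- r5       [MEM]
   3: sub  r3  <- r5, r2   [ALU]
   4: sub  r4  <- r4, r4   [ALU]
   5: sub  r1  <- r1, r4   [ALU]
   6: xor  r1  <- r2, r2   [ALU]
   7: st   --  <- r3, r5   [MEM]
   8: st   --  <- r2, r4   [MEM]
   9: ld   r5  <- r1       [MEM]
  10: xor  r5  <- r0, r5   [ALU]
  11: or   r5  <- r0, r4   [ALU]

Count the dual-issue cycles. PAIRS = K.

c0: i0+i1 and+or  pair
c1: i2+i3 ld+sub  pair
c2: i4 sub  RAW r4
c3: i5 sub  WAW r1
c4: i6+i7 xor+st  pair
c5: i8 st  no-port MEM/MEM
c6: i9 ld  RAW+WAW r5
c7: i10 xor  WAW r5
c8: i11 or  tail

PAIRS = 3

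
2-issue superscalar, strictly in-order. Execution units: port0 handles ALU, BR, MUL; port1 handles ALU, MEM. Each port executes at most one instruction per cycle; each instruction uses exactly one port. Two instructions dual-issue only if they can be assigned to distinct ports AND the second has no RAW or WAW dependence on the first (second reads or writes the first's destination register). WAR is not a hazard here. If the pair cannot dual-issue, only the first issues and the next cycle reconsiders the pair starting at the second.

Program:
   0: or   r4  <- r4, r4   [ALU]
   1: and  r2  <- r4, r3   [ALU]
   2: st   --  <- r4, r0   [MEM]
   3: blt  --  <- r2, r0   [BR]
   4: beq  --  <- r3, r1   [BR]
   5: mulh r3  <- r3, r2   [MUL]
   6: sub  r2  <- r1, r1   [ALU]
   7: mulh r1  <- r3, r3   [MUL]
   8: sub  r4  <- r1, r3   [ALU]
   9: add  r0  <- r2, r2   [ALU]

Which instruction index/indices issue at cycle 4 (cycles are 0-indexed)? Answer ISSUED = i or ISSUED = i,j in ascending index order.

#0 head=0: or i0 RAW r4
#1 head=1: and+st i1/i2 dual
#2 head=3: blt i3 no-port BR/BR
#3 head=4: beq i4 no-port BR/MUL
#4 head=5: mulh+sub i5/i6 dual
#5 head=7: mulh i7 RAW r1
#6 head=8: sub+add i8/i9 dual

ISSUED = 5,6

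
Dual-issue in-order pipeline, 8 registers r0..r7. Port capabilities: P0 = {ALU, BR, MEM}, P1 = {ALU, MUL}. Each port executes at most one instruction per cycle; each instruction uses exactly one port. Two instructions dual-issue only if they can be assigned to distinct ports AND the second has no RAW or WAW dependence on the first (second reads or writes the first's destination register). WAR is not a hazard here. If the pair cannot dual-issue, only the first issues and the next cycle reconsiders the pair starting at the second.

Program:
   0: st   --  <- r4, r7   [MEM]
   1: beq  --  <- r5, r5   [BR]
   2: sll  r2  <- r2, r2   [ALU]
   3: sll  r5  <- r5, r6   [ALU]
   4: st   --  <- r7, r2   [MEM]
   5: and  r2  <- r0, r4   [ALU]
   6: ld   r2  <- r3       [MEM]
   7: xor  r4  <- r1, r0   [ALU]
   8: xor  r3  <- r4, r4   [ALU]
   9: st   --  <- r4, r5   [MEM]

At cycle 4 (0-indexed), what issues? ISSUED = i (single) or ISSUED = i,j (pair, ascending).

  cy0 -> i0 (st.MEM) no-port MEM/BR
  cy1 -> i1/i2 (beq.BR+sll.ALU) 2-wide
  cy2 -> i3/i4 (sll.ALU+st.MEM) 2-wide
  cy3 -> i5 (and.ALU) WAW r2
  cy4 -> i6/i7 (ld.MEM+xor.ALU) 2-wide
  cy5 -> i8/i9 (xor.ALU+st.MEM) 2-wide

ISSUED = 6,7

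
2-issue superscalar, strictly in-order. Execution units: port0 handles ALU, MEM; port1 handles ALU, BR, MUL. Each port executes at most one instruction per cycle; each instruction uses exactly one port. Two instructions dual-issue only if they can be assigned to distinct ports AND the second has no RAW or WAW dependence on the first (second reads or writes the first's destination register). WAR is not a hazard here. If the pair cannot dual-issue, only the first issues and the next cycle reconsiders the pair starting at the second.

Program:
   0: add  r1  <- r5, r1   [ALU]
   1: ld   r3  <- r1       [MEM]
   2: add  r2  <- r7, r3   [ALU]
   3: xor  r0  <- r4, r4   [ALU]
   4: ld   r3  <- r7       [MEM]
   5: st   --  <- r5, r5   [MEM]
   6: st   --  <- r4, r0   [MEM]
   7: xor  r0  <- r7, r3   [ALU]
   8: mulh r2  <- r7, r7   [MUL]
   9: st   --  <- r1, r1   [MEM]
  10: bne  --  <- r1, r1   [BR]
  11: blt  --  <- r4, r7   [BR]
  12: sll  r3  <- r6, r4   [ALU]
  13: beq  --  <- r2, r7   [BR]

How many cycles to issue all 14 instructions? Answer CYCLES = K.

CYCLES = 10

c0: i0 add  RAW r1
c1: i1 ld  RAW r3
c2: i2/i3 add xor  2-wide
c3: i4 ld  no-port MEM/MEM
c4: i5 st  no-port MEM/MEM
c5: i6/i7 st xor  2-wide
c6: i8/i9 mulh st  2-wide
c7: i10 bne  no-port BR/BR
c8: i11/i12 blt sll  2-wide
c9: i13 beq  tail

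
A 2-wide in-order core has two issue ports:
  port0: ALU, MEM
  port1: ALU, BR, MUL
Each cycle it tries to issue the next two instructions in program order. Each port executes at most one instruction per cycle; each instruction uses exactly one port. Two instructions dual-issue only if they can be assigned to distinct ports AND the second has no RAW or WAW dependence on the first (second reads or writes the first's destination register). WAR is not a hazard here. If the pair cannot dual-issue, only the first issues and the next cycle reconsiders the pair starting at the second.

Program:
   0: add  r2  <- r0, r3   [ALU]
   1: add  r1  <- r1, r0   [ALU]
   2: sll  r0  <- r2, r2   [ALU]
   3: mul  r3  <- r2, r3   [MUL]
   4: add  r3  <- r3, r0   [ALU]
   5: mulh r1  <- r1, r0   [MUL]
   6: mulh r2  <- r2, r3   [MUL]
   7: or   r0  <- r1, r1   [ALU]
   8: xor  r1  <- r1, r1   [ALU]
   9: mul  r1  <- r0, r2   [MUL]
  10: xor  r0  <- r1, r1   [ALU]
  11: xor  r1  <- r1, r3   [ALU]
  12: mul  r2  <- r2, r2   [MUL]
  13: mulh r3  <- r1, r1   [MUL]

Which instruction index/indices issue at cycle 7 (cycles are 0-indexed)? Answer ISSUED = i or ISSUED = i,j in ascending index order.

0. add.ALU+add.ALU @i0/i1  | pair
1. sll.ALU+mul.MUL @i2/i3  | pair
2. add.ALU+mulh.MUL @i4/i5  | pair
3. mulh.MUL+or.ALU @i6/i7  | pair
4. xor.ALU @i8  | WAW r1
5. mul.MUL @i9  | RAW r1
6. xor.ALU+xor.ALU @i10/i11  | pair
7. mul.MUL @i12  | no-port MUL/MUL
8. mulh.MUL @i13  | tail

ISSUED = 12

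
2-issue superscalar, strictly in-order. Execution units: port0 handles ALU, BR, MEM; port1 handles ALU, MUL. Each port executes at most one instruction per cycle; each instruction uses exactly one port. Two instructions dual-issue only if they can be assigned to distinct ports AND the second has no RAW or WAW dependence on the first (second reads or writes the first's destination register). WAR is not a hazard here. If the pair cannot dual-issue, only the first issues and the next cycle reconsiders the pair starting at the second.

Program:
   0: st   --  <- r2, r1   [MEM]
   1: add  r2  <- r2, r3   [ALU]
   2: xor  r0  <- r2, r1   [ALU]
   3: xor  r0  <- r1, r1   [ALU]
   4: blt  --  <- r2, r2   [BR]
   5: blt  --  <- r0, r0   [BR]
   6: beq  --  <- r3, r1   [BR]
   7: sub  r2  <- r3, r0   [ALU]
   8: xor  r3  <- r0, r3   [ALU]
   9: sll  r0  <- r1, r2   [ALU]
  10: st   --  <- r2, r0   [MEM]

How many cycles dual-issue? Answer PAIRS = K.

t=0 i0&i1:st add ; pair
t=1 i2:xor ; WAW r0
t=2 i3&i4:xor blt ; pair
t=3 i5:blt ; no-port BR/BR
t=4 i6&i7:beq sub ; pair
t=5 i8&i9:xor sll ; pair
t=6 i10:st ; tail

PAIRS = 4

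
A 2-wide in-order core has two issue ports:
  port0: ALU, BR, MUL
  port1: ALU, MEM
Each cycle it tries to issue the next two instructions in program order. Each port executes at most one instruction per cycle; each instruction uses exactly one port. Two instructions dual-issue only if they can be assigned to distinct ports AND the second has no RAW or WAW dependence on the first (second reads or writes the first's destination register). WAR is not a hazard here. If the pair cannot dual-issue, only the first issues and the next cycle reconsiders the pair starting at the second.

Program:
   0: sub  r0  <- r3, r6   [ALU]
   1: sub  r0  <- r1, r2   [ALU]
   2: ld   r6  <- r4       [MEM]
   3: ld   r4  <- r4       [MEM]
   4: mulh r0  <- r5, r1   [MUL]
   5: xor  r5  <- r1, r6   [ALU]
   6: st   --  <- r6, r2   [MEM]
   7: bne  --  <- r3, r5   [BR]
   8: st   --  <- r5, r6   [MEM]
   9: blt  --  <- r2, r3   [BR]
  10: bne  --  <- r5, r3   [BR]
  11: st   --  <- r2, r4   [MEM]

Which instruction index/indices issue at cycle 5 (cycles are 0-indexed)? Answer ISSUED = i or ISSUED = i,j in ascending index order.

ISSUED = 9

[0] i0  sub  -- WAW r0
[1] i1/i2  sub/ld  -- 2-wide
[2] i3/i4  ld/mulh  -- 2-wide
[3] i5/i6  xor/st  -- 2-wide
[4] i7/i8  bne/st  -- 2-wide
[5] i9  blt  -- no-port BR/BR
[6] i10/i11  bne/st  -- 2-wide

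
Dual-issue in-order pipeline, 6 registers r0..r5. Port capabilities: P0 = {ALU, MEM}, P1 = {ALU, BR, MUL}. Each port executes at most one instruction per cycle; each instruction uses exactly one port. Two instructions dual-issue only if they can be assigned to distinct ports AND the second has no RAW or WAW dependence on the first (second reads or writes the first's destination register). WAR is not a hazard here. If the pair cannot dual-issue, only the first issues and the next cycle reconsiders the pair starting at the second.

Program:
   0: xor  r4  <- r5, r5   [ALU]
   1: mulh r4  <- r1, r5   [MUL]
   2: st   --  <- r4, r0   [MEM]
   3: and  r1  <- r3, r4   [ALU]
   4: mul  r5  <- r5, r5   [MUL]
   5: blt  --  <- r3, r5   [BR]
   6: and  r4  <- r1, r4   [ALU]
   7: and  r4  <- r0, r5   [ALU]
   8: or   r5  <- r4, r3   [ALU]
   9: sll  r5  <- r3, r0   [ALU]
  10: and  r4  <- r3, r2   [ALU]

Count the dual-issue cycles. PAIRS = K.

0. xor.ALU @i0  | WAW r4
1. mulh.MUL @i1  | RAW r4
2. st.MEM/and.ALU @i2+i3  | 2-wide
3. mul.MUL @i4  | no-port MUL/BR
4. blt.BR/and.ALU @i5+i6  | 2-wide
5. and.ALU @i7  | RAW r4
6. or.ALU @i8  | WAW r5
7. sll.ALU/and.ALU @i9+i10  | 2-wide

PAIRS = 3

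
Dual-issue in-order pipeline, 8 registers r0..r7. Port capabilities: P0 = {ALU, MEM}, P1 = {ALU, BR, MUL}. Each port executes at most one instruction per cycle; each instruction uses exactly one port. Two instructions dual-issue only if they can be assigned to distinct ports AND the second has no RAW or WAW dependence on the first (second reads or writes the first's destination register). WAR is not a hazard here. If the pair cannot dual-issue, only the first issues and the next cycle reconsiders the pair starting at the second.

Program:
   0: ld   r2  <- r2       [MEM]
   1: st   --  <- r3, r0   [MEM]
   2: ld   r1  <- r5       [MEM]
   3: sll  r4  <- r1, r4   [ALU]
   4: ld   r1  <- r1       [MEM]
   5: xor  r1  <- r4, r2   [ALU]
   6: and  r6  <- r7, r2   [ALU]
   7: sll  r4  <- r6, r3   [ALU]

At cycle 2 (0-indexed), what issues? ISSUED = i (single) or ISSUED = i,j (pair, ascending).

ISSUED = 2

#0 head=0: ld.MEM i0 no-port MEM/MEM
#1 head=1: st.MEM i1 no-port MEM/MEM
#2 head=2: ld.MEM i2 RAW r1
#3 head=3: sll.ALU ld.MEM i3+i4 2-wide
#4 head=5: xor.ALU and.ALU i5+i6 2-wide
#5 head=7: sll.ALU i7 tail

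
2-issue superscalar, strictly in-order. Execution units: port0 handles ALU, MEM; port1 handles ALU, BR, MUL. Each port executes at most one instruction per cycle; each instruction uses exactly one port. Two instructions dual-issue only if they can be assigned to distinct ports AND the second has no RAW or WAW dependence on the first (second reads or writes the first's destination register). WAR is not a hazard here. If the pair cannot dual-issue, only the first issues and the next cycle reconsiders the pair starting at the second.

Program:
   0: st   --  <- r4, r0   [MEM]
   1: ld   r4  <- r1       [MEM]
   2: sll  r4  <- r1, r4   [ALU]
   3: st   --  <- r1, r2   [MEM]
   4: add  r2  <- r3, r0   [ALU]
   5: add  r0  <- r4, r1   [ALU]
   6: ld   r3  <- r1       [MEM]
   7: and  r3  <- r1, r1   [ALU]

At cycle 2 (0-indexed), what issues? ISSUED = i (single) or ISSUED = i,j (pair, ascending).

c0: i0 st  no-port MEM/MEM
c1: i1 ld  RAW+WAW r4
c2: i2/i3 sll+st  pair
c3: i4/i5 add+add  pair
c4: i6 ld  WAW r3
c5: i7 and  tail

ISSUED = 2,3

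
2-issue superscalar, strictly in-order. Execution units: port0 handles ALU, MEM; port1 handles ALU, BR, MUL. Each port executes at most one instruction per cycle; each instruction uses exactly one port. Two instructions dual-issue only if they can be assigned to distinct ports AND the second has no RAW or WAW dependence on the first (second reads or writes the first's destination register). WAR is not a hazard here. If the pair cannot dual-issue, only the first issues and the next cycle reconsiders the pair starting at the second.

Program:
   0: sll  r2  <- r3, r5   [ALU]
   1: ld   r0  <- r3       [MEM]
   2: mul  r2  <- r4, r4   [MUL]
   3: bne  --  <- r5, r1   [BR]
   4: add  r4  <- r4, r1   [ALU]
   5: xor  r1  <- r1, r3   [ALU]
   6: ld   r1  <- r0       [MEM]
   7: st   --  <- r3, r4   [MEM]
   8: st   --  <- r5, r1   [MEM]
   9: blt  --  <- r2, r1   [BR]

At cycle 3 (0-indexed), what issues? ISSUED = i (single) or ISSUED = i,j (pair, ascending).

ISSUED = 5

[0] i0/i1  sll.ALU ld.MEM  -- 2-wide
[1] i2  mul.MUL  -- no-port MUL/BR
[2] i3/i4  bne.BR add.ALU  -- 2-wide
[3] i5  xor.ALU  -- WAW r1
[4] i6  ld.MEM  -- no-port MEM/MEM
[5] i7  st.MEM  -- no-port MEM/MEM
[6] i8/i9  st.MEM blt.BR  -- 2-wide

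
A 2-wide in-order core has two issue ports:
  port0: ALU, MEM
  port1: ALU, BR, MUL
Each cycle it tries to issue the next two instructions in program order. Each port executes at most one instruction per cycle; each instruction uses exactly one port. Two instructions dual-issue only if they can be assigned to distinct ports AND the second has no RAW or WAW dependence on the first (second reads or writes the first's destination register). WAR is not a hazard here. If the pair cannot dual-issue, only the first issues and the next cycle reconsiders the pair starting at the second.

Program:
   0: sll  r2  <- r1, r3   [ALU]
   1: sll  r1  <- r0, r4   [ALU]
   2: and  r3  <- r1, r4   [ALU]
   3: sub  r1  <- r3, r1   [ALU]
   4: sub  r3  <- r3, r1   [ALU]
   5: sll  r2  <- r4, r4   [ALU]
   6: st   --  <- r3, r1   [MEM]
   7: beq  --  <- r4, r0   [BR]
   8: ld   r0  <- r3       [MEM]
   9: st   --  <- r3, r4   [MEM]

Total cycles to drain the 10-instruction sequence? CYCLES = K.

CYCLES = 7

  cy0 -> i0,i1 (sll.ALU/sll.ALU) pair
  cy1 -> i2 (and.ALU) RAW r3
  cy2 -> i3 (sub.ALU) RAW r1
  cy3 -> i4,i5 (sub.ALU/sll.ALU) pair
  cy4 -> i6,i7 (st.MEM/beq.BR) pair
  cy5 -> i8 (ld.MEM) no-port MEM/MEM
  cy6 -> i9 (st.MEM) tail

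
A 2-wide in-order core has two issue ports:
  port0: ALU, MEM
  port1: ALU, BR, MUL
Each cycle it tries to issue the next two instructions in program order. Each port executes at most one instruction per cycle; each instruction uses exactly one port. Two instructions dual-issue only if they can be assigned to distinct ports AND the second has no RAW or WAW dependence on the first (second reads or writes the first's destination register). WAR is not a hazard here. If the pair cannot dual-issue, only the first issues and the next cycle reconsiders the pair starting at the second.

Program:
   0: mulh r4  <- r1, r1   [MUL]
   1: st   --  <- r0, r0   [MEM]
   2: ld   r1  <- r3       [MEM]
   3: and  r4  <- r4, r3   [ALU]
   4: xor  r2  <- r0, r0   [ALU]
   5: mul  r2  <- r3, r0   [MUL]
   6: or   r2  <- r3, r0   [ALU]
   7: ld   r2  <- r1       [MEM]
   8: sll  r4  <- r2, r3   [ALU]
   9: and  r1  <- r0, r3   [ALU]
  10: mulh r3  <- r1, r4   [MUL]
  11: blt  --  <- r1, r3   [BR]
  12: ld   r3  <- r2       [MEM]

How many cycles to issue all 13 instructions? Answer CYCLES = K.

CYCLES = 9

  cy0 -> i0,i1 (mulh+st) 2-wide
  cy1 -> i2,i3 (ld+and) 2-wide
  cy2 -> i4 (xor) WAW r2
  cy3 -> i5 (mul) WAW r2
  cy4 -> i6 (or) WAW r2
  cy5 -> i7 (ld) RAW r2
  cy6 -> i8,i9 (sll+and) 2-wide
  cy7 -> i10 (mulh) no-port MUL/BR
  cy8 -> i11,i12 (blt+ld) 2-wide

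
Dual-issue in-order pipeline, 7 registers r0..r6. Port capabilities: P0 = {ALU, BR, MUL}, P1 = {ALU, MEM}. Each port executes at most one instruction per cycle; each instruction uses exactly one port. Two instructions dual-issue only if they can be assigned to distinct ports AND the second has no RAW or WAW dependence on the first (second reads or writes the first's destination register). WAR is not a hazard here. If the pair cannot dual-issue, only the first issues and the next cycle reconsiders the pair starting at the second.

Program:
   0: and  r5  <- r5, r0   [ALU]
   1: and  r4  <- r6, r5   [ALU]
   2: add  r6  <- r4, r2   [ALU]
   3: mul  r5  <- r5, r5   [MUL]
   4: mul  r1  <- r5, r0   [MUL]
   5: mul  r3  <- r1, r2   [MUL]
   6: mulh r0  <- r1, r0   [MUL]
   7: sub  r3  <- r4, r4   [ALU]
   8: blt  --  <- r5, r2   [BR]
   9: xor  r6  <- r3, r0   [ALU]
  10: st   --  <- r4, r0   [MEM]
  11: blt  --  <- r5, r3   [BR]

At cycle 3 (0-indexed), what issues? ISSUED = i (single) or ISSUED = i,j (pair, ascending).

ISSUED = 4

#0 head=0: and.ALU i0 RAW r5
#1 head=1: and.ALU i1 RAW r4
#2 head=2: add.ALU;mul.MUL i2&i3 pair
#3 head=4: mul.MUL i4 no-port MUL/MUL
#4 head=5: mul.MUL i5 no-port MUL/MUL
#5 head=6: mulh.MUL;sub.ALU i6&i7 pair
#6 head=8: blt.BR;xor.ALU i8&i9 pair
#7 head=10: st.MEM;blt.BR i10&i11 pair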